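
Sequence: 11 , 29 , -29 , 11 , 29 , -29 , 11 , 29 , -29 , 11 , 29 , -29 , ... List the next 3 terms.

The slot pattern repeats as ABB (period 3), so there are 2 interleaved tracks.
Subsequence A: 11, 11, 11, 11 (constant 11).
Subsequence B: 29, -29, 29, -29, 29, -29, 29, -29 (alternating ±29).
Term 13 comes from subsequence A (its 5th entry): 11.
Position 14 falls in subsequence B as its term 9, giving 29.
Position 15 → subsequence B, term 10 = -29.

11, 29, -29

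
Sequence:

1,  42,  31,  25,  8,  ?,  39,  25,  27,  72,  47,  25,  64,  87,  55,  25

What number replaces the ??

Split by position mod 4: positions 1, 5, 9, … form one track, and each other residue class forms its own.
Track A: 1, 8, 27, 64 — consecutive cubes n³ from n = 1.
Track B: 42, ?, 72, 87 — adding 15 each time.
Track C: 31, 39, 47, 55 — adding 8 each time.
Track D: 25, 25, 25, 25 — constant 25.
Filling track B at index 2 by its rule yields 57.

57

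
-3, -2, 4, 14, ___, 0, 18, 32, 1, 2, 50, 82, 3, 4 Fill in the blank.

-1

The slot pattern repeats as AABB (period 4), so there are 2 interleaved tracks.
Stream A is -3, -2, ?, 0, 1, 2, 3, 4, which is linear: a_n = -4 + n.
Stream B is 4, 14, 18, 32, 50, 82, which is Fibonacci-style (each term is the sum of the two before it).
Filling stream A at index 3 by its rule yields -1.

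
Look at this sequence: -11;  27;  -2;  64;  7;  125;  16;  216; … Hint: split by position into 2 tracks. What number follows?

Odd-indexed and even-indexed terms follow separate rules.
Track A: -11, -2, 7, 16 — adding 9 each time.
Track B: 27, 64, 125, 216 — the cubes 3³, 4³, 5³, ….
Position 9 falls in track A as its term 5, giving 25.

25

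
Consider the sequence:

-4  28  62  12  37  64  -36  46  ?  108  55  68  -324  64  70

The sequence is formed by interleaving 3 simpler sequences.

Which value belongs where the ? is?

Split by position mod 3: positions 1, 4, 7, … form one track, and each other residue class forms its own.
Stream A: -4, 12, -36, 108, -324. Geometric with ratio -3.
Stream B: 28, 37, 46, 55, 64. Linear: a_n = 19 + 9·n.
Stream C: 62, 64, ?, 68, 70. Arithmetic, step +2.
So the missing entry in stream C is 66.

66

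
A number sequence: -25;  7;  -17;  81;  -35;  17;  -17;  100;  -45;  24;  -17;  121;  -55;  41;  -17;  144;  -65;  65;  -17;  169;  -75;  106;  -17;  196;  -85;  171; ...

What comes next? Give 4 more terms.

-17, 225, -95, 277

Split by position mod 4 into 4 tracks.
Track A: -25, -35, -45, -55, -65, -75, -85 (arithmetic, step −10).
Track B: 7, 17, 24, 41, 65, 106, 171 (each term equals the sum of the previous two).
Track C: -17, -17, -17, -17, -17, -17 (always -17).
Track D: 81, 100, 121, 144, 169, 196 (consecutive squares n² from n = 9).
Position 27 → track C, term 7 = -17.
The 28th slot belongs to track D; its 7th term is 225.
Position 29 → track A, term 8 = -95.
Position 30 → track B, term 8 = 277.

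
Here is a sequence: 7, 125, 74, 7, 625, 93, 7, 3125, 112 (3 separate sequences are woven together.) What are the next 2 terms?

Read the sequence 3 terms at a time; column i is its own pattern.
Subsequence A: 7, 7, 7. Always 7.
Subsequence B: 125, 625, 3125. Successive powers of 5.
Subsequence C: 74, 93, 112. Linear: a_n = 55 + 19·n.
Position 10 falls in subsequence A as its term 4, giving 7.
Position 11 falls in subsequence B as its term 4, giving 15625.

7, 15625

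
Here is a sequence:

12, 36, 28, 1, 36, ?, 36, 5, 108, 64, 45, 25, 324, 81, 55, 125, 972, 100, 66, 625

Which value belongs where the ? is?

49

The terms cycle through 4 interleaved subsequences.
Track A is 12, 36, 108, 324, 972, which is a geometric progression (common ratio 3).
Track B is 36, ?, 64, 81, 100, which is the squares 6², 7², 8², ….
Track C is 28, 36, 45, 55, 66, which is triangular numbers n(n+1)/2 for n = 7, 8, ….
Track D is 1, 5, 25, 125, 625, which is successive powers of 5.
Track B's pattern makes the blank 49.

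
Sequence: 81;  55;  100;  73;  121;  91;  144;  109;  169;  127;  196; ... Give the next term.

Split by position mod 2 into 2 tracks.
Stream A: 81, 100, 121, 144, 169, 196. Consecutive squares n² from n = 9.
Stream B: 55, 73, 91, 109, 127. Arithmetic with common difference +18.
Term 12 comes from stream B (its 6th entry): 145.

145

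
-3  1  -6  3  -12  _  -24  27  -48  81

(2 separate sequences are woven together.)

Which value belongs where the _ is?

9

Taking every 2nd term gives 2 separate tracks.
Subsequence A is -3, -6, -12, -24, -48, which is geometric, ×2 each step.
Subsequence B is 1, 3, ?, 27, 81, which is powers of 3.
So the missing entry in subsequence B is 9.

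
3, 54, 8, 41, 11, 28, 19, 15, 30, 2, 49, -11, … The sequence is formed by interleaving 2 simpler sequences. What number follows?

79

Taking every 2nd term gives 2 separate tracks.
Track A: 3, 8, 11, 19, 30, 49. A Fibonacci-like recurrence a_n = a_{n-1} + a_{n-2}.
Track B: 54, 41, 28, 15, 2, -11. Arithmetic with common difference −13.
Position 13 falls in track A as its term 7, giving 79.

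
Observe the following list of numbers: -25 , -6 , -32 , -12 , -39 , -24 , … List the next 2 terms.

Odd-indexed and even-indexed terms follow separate rules.
Stream A is -25, -32, -39, which is subtracting 7 each time.
Stream B is -6, -12, -24, which is multiplying by 2 each time.
Position 7 → stream A, term 4 = -46.
Position 8 → stream B, term 4 = -48.

-46, -48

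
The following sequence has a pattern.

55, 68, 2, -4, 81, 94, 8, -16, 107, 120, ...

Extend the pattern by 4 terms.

32, -64, 133, 146

The slot pattern repeats as AABB (period 4), so there are 2 interleaved tracks.
Stream A: 55, 68, 81, 94, 107, 120 — arithmetic, step +13.
Stream B: 2, -4, 8, -16 — geometric, ×-2 each step.
The 11th slot belongs to stream B; its 5th term is 32.
Position 12 falls in stream B as its term 6, giving -64.
The 13th slot belongs to stream A; its 7th term is 133.
Term 14 comes from stream A (its 8th entry): 146.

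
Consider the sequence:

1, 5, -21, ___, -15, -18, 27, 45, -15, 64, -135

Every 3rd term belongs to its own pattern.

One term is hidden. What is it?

8

Read the sequence 3 terms at a time; column i is its own pattern.
Subsequence A: 1, ?, 27, 64 — consecutive cubes n³ from n = 1.
Subsequence B: 5, -15, 45, -135 — geometric with ratio -3.
Subsequence C: -21, -18, -15 — arithmetic with common difference +3.
Subsequence A's pattern makes the blank 8.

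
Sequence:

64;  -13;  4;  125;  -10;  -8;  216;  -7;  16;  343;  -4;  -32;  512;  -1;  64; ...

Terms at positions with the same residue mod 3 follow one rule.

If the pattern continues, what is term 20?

5

Taking every 3rd term gives 3 separate tracks.
Subsequence A: 64, 125, 216, 343, 512 (perfect cubes starting at 4³).
Subsequence B: -13, -10, -7, -4, -1 (arithmetic, step +3).
Subsequence C: 4, -8, 16, -32, 64 (a geometric progression (common ratio -2)).
Term 20 comes from subsequence B (its 7th entry): 5.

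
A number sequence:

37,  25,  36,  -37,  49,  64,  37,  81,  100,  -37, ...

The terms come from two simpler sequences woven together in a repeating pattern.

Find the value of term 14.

Positions follow the repeating pattern ABB; grouping by letter gives 2 tracks.
Track A: 37, -37, 37, -37 (alternating ±37).
Track B: 25, 36, 49, 64, 81, 100 (the squares 5², 6², 7², …).
The 14th slot belongs to track B; its 9th term is 169.

169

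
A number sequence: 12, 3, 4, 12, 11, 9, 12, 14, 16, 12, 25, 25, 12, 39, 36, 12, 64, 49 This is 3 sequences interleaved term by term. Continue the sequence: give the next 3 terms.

12, 103, 64

Split by position mod 3: positions 1, 4, 7, … form one track, and each other residue class forms its own.
Stream A: 12, 12, 12, 12, 12, 12 (always 12).
Stream B: 3, 11, 14, 25, 39, 64 (a Fibonacci-like recurrence a_n = a_{n-1} + a_{n-2}).
Stream C: 4, 9, 16, 25, 36, 49 (the squares 2², 3², 4², …).
Position 19 → stream A, term 7 = 12.
Term 20 comes from stream B (its 7th entry): 103.
The 21st slot belongs to stream C; its 7th term is 64.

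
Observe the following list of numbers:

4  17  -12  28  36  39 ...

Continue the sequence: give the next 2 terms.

-108, 50

The terms cycle through 2 interleaved subsequences.
Track A: 4, -12, 36 — a geometric progression (common ratio -3).
Track B: 17, 28, 39 — arithmetic, step +11.
Position 7 → track A, term 4 = -108.
Position 8 → track B, term 4 = 50.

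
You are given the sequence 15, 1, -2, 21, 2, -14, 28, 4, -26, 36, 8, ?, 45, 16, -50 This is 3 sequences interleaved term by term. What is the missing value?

-38

The terms cycle through 3 interleaved subsequences.
Stream A: 15, 21, 28, 36, 45 — the triangular numbers T_5, T_6, ….
Stream B: 1, 2, 4, 8, 16 — geometric with ratio 2.
Stream C: -2, -14, -26, ?, -50 — linear: a_n = 10 − 12·n.
Stream C's pattern makes the blank -38.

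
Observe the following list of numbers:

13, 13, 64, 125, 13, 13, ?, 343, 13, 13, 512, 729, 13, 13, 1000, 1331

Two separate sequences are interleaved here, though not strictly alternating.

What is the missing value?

Positions follow the repeating pattern AABB; grouping by letter gives 2 tracks.
Stream A: 13, 13, 13, 13, 13, 13, 13, 13 (constant 13).
Stream B: 64, 125, ?, 343, 512, 729, 1000, 1331 (the cubes 4³, 5³, 6³, …).
Filling stream B at index 3 by its rule yields 216.

216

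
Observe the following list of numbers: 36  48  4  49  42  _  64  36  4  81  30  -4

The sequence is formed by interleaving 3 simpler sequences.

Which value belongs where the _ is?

Split by position mod 3 into 3 tracks.
Stream A = 36, 49, 64, 81: perfect squares starting at 6².
Stream B = 48, 42, 36, 30: linear: a_n = 54 − 6·n.
Stream C = 4, ?, 4, -4: oscillating between 4 and -4.
Stream C's pattern makes the blank -4.

-4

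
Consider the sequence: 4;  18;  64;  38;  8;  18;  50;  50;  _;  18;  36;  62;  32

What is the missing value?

Split by position mod 4: positions 1, 5, 9, … form one track, and each other residue class forms its own.
Stream A is 4, 8, ?, 32, which is geometric, ×2 each step.
Stream B is 18, 18, 18, which is constant 18.
Stream C is 64, 50, 36, which is subtracting 14 each time.
Stream D is 38, 50, 62, which is adding 12 each time.
So the missing entry in stream A is 16.

16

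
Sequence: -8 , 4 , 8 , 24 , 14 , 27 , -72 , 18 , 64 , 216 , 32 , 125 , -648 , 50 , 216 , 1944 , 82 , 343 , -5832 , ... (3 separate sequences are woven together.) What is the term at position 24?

Taking every 3rd term gives 3 separate tracks.
Stream A: -8, 24, -72, 216, -648, 1944, -5832 — a geometric progression (common ratio -3).
Stream B: 4, 14, 18, 32, 50, 82 — each term equals the sum of the previous two.
Stream C: 8, 27, 64, 125, 216, 343 — perfect cubes starting at 2³.
The 24th slot belongs to stream C; its 8th term is 729.

729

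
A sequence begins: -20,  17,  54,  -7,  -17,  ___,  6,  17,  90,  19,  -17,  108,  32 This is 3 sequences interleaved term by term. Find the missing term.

Split by position mod 3: positions 1, 4, 7, … form one track, and each other residue class forms its own.
Track A = -20, -7, 6, 19, 32: adding 13 each time.
Track B = 17, -17, 17, -17: oscillating between 17 and -17.
Track C = 54, ?, 90, 108: arithmetic with common difference +18.
Filling track C at index 2 by its rule yields 72.

72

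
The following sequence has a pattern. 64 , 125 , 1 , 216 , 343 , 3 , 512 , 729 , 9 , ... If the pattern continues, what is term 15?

The slot pattern repeats as AAB (period 3), so there are 2 interleaved tracks.
Subsequence A = 64, 125, 216, 343, 512, 729: consecutive cubes n³ from n = 4.
Subsequence B = 1, 3, 9: successive powers of 3.
The 15th slot belongs to subsequence B; its 5th term is 81.

81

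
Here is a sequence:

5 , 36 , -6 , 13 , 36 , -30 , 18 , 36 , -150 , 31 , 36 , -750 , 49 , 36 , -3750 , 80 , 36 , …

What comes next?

Read the sequence 3 terms at a time; column i is its own pattern.
Track A: 5, 13, 18, 31, 49, 80 — each term equals the sum of the previous two.
Track B: 36, 36, 36, 36, 36, 36 — always 36.
Track C: -6, -30, -150, -750, -3750 — geometric with ratio 5.
The 18th slot belongs to track C; its 6th term is -18750.

-18750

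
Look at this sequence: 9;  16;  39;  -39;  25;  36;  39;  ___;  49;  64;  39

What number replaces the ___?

Reading positions in blocks of 4 reveals the pattern AABB — 2 tracks woven together.
Subsequence A = 9, 16, 25, 36, 49, 64: perfect squares starting at 3².
Subsequence B = 39, -39, 39, ?, 39: alternating ±39.
Filling subsequence B at index 4 by its rule yields -39.

-39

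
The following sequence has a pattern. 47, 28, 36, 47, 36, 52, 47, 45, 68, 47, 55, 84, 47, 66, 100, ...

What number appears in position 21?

132

Taking every 3rd term gives 3 separate tracks.
Track A: 47, 47, 47, 47, 47 (constant 47).
Track B: 28, 36, 45, 55, 66 (triangular numbers starting at T_7).
Track C: 36, 52, 68, 84, 100 (linear: a_n = 20 + 16·n).
Position 21 → track C, term 7 = 132.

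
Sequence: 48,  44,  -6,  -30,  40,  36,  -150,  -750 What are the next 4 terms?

Reading positions in blocks of 4 reveals the pattern AABB — 2 tracks woven together.
Track A: 48, 44, 40, 36. Arithmetic with common difference −4.
Track B: -6, -30, -150, -750. Multiplying by 5 each time.
The 9th slot belongs to track A; its 5th term is 32.
Position 10 falls in track A as its term 6, giving 28.
Position 11 falls in track B as its term 5, giving -3750.
The 12th slot belongs to track B; its 6th term is -18750.

32, 28, -3750, -18750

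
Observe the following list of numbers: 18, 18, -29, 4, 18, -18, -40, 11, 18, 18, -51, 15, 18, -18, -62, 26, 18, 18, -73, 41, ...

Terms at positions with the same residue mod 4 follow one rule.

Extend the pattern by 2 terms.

Taking every 4th term gives 4 separate tracks.
Track A: 18, 18, 18, 18, 18 — constant 18.
Track B: 18, -18, 18, -18, 18 — the oscillation 18·(−1)^(n+1).
Track C: -29, -40, -51, -62, -73 — linear: a_n = -18 − 11·n.
Track D: 4, 11, 15, 26, 41 — each term equals the sum of the previous two.
The 21st slot belongs to track A; its 6th term is 18.
The 22nd slot belongs to track B; its 6th term is -18.

18, -18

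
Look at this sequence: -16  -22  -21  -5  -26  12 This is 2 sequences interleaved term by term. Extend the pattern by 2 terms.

Positions 1, 3, 5, … form one subsequence and positions 2, 4, 6, … form another.
Subsequence A: -16, -21, -26 — arithmetic with common difference −5.
Subsequence B: -22, -5, 12 — arithmetic with common difference +17.
Position 7 → subsequence A, term 4 = -31.
The 8th slot belongs to subsequence B; its 4th term is 29.

-31, 29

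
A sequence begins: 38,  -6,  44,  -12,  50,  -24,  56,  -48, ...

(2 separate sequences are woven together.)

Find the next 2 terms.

62, -96

The terms cycle through 2 interleaved subsequences.
Subsequence A: 38, 44, 50, 56 — arithmetic with common difference +6.
Subsequence B: -6, -12, -24, -48 — geometric, ×2 each step.
Position 9 → subsequence A, term 5 = 62.
Term 10 comes from subsequence B (its 5th entry): -96.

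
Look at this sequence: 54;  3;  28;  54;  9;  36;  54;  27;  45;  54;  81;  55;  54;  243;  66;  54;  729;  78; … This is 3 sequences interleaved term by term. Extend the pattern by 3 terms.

54, 2187, 91

The terms cycle through 3 interleaved subsequences.
Track A: 54, 54, 54, 54, 54, 54 — constant 54.
Track B: 3, 9, 27, 81, 243, 729 — geometric with ratio 3.
Track C: 28, 36, 45, 55, 66, 78 — the triangular numbers T_7, T_8, ….
Term 19 comes from track A (its 7th entry): 54.
The 20th slot belongs to track B; its 7th term is 2187.
Term 21 comes from track C (its 7th entry): 91.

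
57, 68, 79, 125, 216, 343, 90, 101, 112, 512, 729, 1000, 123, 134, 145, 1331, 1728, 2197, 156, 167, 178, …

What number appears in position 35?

9261

The slot pattern repeats as AAABBB (period 6), so there are 2 interleaved tracks.
Track A is 57, 68, 79, 90, 101, 112, 123, 134, 145, 156, 167, 178, which is linear: a_n = 46 + 11·n.
Track B is 125, 216, 343, 512, 729, 1000, 1331, 1728, 2197, which is the cubes 5³, 6³, 7³, ….
Position 35 falls in track B as its term 17, giving 9261.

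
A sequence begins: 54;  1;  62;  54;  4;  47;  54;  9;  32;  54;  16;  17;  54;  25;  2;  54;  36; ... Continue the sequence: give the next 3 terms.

Split by position mod 3: positions 1, 4, 7, … form one track, and each other residue class forms its own.
Stream A is 54, 54, 54, 54, 54, 54, which is constant 54.
Stream B is 1, 4, 9, 16, 25, 36, which is the squares 1², 2², 3², ….
Stream C is 62, 47, 32, 17, 2, which is arithmetic, step −15.
Position 18 falls in stream C as its term 6, giving -13.
Term 19 comes from stream A (its 7th entry): 54.
Position 20 falls in stream B as its term 7, giving 49.

-13, 54, 49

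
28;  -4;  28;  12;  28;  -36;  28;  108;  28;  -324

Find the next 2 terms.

The terms cycle through 2 interleaved subsequences.
Subsequence A is 28, 28, 28, 28, 28, which is constant 28.
Subsequence B is -4, 12, -36, 108, -324, which is multiplying by -3 each time.
Position 11 falls in subsequence A as its term 6, giving 28.
Term 12 comes from subsequence B (its 6th entry): 972.

28, 972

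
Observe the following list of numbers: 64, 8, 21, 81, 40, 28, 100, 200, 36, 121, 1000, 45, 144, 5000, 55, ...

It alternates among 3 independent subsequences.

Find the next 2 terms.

169, 25000

The terms cycle through 3 interleaved subsequences.
Stream A: 64, 81, 100, 121, 144 — consecutive squares n² from n = 8.
Stream B: 8, 40, 200, 1000, 5000 — a geometric progression (common ratio 5).
Stream C: 21, 28, 36, 45, 55 — triangular numbers starting at T_6.
The 16th slot belongs to stream A; its 6th term is 169.
The 17th slot belongs to stream B; its 6th term is 25000.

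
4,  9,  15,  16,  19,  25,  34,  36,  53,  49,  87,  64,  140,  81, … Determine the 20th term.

144

Split by position mod 2 into 2 tracks.
Subsequence A: 4, 15, 19, 34, 53, 87, 140 — each term equals the sum of the previous two.
Subsequence B: 9, 16, 25, 36, 49, 64, 81 — the squares 3², 4², 5², ….
Position 20 → subsequence B, term 10 = 144.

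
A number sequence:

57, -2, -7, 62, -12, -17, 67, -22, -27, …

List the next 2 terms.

72, -32

Positions follow the repeating pattern ABB; grouping by letter gives 2 tracks.
Stream A is 57, 62, 67, which is arithmetic with common difference +5.
Stream B is -2, -7, -12, -17, -22, -27, which is arithmetic, step −5.
The 10th slot belongs to stream A; its 4th term is 72.
Position 11 falls in stream B as its term 7, giving -32.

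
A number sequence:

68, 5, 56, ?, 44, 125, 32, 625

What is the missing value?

Odd-indexed and even-indexed terms follow separate rules.
Subsequence A = 68, 56, 44, 32: arithmetic with common difference −12.
Subsequence B = 5, ?, 125, 625: geometric with ratio 5.
Subsequence B's pattern makes the blank 25.

25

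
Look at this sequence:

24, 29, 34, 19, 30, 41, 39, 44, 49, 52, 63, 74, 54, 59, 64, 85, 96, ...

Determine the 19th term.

Positions follow the repeating pattern AAABBB; grouping by letter gives 2 tracks.
Track A is 24, 29, 34, 39, 44, 49, 54, 59, 64, which is arithmetic, step +5.
Track B is 19, 30, 41, 52, 63, 74, 85, 96, which is arithmetic with common difference +11.
Term 19 comes from track A (its 10th entry): 69.

69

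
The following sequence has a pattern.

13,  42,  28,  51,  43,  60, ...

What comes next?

Taking every 2nd term gives 2 separate tracks.
Track A = 13, 28, 43: linear: a_n = -2 + 15·n.
Track B = 42, 51, 60: arithmetic with common difference +9.
The 7th slot belongs to track A; its 4th term is 58.

58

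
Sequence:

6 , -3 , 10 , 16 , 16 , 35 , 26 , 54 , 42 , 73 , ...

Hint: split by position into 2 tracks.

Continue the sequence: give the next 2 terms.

Split by position mod 2 into 2 tracks.
Track A: 6, 10, 16, 26, 42. A Fibonacci-like recurrence a_n = a_{n-1} + a_{n-2}.
Track B: -3, 16, 35, 54, 73. Arithmetic with common difference +19.
Term 11 comes from track A (its 6th entry): 68.
Term 12 comes from track B (its 6th entry): 92.

68, 92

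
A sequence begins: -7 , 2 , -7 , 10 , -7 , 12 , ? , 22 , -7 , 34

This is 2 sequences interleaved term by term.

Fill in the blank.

-7

Taking every 2nd term gives 2 separate tracks.
Stream A = -7, -7, -7, ?, -7: constant -7.
Stream B = 2, 10, 12, 22, 34: a Fibonacci-like recurrence a_n = a_{n-1} + a_{n-2}.
Stream A's pattern makes the blank -7.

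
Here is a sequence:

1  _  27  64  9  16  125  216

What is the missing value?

Positions follow the repeating pattern AABB; grouping by letter gives 2 tracks.
Stream A is 1, ?, 9, 16, which is perfect squares starting at 1².
Stream B is 27, 64, 125, 216, which is perfect cubes starting at 3³.
So the missing entry in stream A is 4.

4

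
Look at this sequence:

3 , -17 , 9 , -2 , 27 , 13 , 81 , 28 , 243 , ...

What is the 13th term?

Split by position mod 2 into 2 tracks.
Stream A is 3, 9, 27, 81, 243, which is successive powers of 3.
Stream B is -17, -2, 13, 28, which is adding 15 each time.
The 13th slot belongs to stream A; its 7th term is 2187.

2187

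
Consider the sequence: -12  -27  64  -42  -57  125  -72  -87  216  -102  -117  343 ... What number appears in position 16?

The slot pattern repeats as AAB (period 3), so there are 2 interleaved tracks.
Stream A: -12, -27, -42, -57, -72, -87, -102, -117. Arithmetic, step −15.
Stream B: 64, 125, 216, 343. The cubes 4³, 5³, 6³, ….
Term 16 comes from stream A (its 11th entry): -162.

-162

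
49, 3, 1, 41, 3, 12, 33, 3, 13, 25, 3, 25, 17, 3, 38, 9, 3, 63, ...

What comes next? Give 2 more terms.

Taking every 3rd term gives 3 separate tracks.
Track A: 49, 41, 33, 25, 17, 9 (arithmetic, step −8).
Track B: 3, 3, 3, 3, 3, 3 (the constant sequence 3).
Track C: 1, 12, 13, 25, 38, 63 (each term equals the sum of the previous two).
Position 19 → track A, term 7 = 1.
The 20th slot belongs to track B; its 7th term is 3.

1, 3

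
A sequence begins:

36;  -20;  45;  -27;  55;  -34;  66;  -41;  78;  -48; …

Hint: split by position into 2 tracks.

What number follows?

91

Positions 1, 3, 5, … form one subsequence and positions 2, 4, 6, … form another.
Track A is 36, 45, 55, 66, 78, which is triangular numbers starting at T_8.
Track B is -20, -27, -34, -41, -48, which is linear: a_n = -13 − 7·n.
Term 11 comes from track A (its 6th entry): 91.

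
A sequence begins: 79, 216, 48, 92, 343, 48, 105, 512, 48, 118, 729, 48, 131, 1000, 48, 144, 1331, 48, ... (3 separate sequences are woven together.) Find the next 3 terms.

Split by position mod 3: positions 1, 4, 7, … form one track, and each other residue class forms its own.
Track A: 79, 92, 105, 118, 131, 144 — arithmetic, step +13.
Track B: 216, 343, 512, 729, 1000, 1331 — perfect cubes starting at 6³.
Track C: 48, 48, 48, 48, 48, 48 — the constant sequence 48.
Term 19 comes from track A (its 7th entry): 157.
The 20th slot belongs to track B; its 7th term is 1728.
Position 21 falls in track C as its term 7, giving 48.

157, 1728, 48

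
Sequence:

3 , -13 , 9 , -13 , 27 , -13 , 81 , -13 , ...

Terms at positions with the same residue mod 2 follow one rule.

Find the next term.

243

Positions 1, 3, 5, … form one subsequence and positions 2, 4, 6, … form another.
Track A: 3, 9, 27, 81 — powers of 3.
Track B: -13, -13, -13, -13 — constant -13.
Position 9 falls in track A as its term 5, giving 243.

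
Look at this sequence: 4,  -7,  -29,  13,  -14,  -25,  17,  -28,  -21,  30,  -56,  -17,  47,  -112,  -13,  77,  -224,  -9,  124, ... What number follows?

-448

Split by position mod 3: positions 1, 4, 7, … form one track, and each other residue class forms its own.
Subsequence A: 4, 13, 17, 30, 47, 77, 124 — a Fibonacci-like recurrence a_n = a_{n-1} + a_{n-2}.
Subsequence B: -7, -14, -28, -56, -112, -224 — multiplying by 2 each time.
Subsequence C: -29, -25, -21, -17, -13, -9 — arithmetic, step +4.
Position 20 → subsequence B, term 7 = -448.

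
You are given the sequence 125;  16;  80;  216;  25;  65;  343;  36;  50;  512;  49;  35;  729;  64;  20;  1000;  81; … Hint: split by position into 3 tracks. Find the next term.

Split by position mod 3: positions 1, 4, 7, … form one track, and each other residue class forms its own.
Track A: 125, 216, 343, 512, 729, 1000. Perfect cubes starting at 5³.
Track B: 16, 25, 36, 49, 64, 81. The squares 4², 5², 6², ….
Track C: 80, 65, 50, 35, 20. Arithmetic, step −15.
Position 18 falls in track C as its term 6, giving 5.

5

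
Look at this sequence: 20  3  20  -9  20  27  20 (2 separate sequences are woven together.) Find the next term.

-81

Odd-indexed and even-indexed terms follow separate rules.
Track A: 20, 20, 20, 20 — constant 20.
Track B: 3, -9, 27 — geometric with ratio -3.
Term 8 comes from track B (its 4th entry): -81.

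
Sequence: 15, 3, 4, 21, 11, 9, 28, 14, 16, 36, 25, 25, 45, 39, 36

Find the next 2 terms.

Split by position mod 3: positions 1, 4, 7, … form one track, and each other residue class forms its own.
Stream A: 15, 21, 28, 36, 45 — triangular numbers n(n+1)/2 for n = 5, 6, ….
Stream B: 3, 11, 14, 25, 39 — each term equals the sum of the previous two.
Stream C: 4, 9, 16, 25, 36 — perfect squares starting at 2².
Position 16 → stream A, term 6 = 55.
Position 17 → stream B, term 6 = 64.

55, 64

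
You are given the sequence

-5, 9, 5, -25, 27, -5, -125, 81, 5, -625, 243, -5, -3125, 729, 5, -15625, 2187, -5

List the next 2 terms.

-78125, 6561

Read the sequence 3 terms at a time; column i is its own pattern.
Track A: -5, -25, -125, -625, -3125, -15625 — multiplying by 5 each time.
Track B: 9, 27, 81, 243, 729, 2187 — powers 3^2, 3^3, 3^4, ….
Track C: 5, -5, 5, -5, 5, -5 — the oscillation 5·(−1)^(n+1).
Position 19 → track A, term 7 = -78125.
Position 20 falls in track B as its term 7, giving 6561.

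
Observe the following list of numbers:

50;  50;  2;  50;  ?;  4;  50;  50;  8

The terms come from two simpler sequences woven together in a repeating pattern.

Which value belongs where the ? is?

50

The slot pattern repeats as AAB (period 3), so there are 2 interleaved tracks.
Subsequence A = 50, 50, 50, ?, 50, 50: always 50.
Subsequence B = 2, 4, 8: successive powers of 2.
Subsequence A's pattern makes the blank 50.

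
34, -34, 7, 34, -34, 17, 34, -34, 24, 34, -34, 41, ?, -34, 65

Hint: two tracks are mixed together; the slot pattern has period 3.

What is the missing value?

Positions follow the repeating pattern AAB; grouping by letter gives 2 tracks.
Subsequence A: 34, -34, 34, -34, 34, -34, 34, -34, ?, -34. The oscillation 34·(−1)^(n+1).
Subsequence B: 7, 17, 24, 41, 65. A Fibonacci-like recurrence a_n = a_{n-1} + a_{n-2}.
The gap is subsequence A's term 9; the rule gives 34.

34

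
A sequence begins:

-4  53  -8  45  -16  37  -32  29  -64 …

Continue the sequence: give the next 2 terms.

Split by position mod 2 into 2 tracks.
Track A is -4, -8, -16, -32, -64, which is a geometric progression (common ratio 2).
Track B is 53, 45, 37, 29, which is linear: a_n = 61 − 8·n.
Position 10 falls in track B as its term 5, giving 21.
The 11th slot belongs to track A; its 6th term is -128.

21, -128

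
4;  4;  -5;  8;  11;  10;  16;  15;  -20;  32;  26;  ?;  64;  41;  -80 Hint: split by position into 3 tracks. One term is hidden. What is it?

40

Split by position mod 3 into 3 tracks.
Track A: 4, 8, 16, 32, 64 — successive powers of 2.
Track B: 4, 11, 15, 26, 41 — a Fibonacci-like recurrence a_n = a_{n-1} + a_{n-2}.
Track C: -5, 10, -20, ?, -80 — geometric, ×-2 each step.
So the missing entry in track C is 40.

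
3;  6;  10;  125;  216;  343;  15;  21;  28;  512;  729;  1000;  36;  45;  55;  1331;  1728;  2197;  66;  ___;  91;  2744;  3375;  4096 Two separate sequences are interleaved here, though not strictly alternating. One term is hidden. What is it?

78

Reading positions in blocks of 6 reveals the pattern AAABBB — 2 tracks woven together.
Subsequence A: 3, 6, 10, 15, 21, 28, 36, 45, 55, 66, ?, 91 (triangular numbers starting at T_2).
Subsequence B: 125, 216, 343, 512, 729, 1000, 1331, 1728, 2197, 2744, 3375, 4096 (perfect cubes starting at 5³).
The gap is subsequence A's term 11; the rule gives 78.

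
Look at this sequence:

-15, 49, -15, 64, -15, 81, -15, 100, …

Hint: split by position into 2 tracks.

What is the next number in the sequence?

-15

Odd-indexed and even-indexed terms follow separate rules.
Stream A: -15, -15, -15, -15. The constant sequence -15.
Stream B: 49, 64, 81, 100. Consecutive squares n² from n = 7.
The 9th slot belongs to stream A; its 5th term is -15.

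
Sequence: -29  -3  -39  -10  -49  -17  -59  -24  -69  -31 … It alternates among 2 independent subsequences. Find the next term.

-79

The terms cycle through 2 interleaved subsequences.
Track A: -29, -39, -49, -59, -69. Arithmetic with common difference −10.
Track B: -3, -10, -17, -24, -31. Linear: a_n = 4 − 7·n.
Position 11 falls in track A as its term 6, giving -79.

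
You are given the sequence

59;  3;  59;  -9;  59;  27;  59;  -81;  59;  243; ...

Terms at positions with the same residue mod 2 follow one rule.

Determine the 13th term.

The terms cycle through 2 interleaved subsequences.
Subsequence A: 59, 59, 59, 59, 59 (the constant sequence 59).
Subsequence B: 3, -9, 27, -81, 243 (geometric with ratio -3).
Position 13 → subsequence A, term 7 = 59.

59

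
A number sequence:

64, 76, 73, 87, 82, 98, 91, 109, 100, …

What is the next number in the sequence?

Odd-indexed and even-indexed terms follow separate rules.
Track A is 64, 73, 82, 91, 100, which is arithmetic with common difference +9.
Track B is 76, 87, 98, 109, which is arithmetic, step +11.
The 10th slot belongs to track B; its 5th term is 120.

120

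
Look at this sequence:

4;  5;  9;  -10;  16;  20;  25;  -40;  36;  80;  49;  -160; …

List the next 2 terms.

Taking every 2nd term gives 2 separate tracks.
Track A: 4, 9, 16, 25, 36, 49 — consecutive squares n² from n = 2.
Track B: 5, -10, 20, -40, 80, -160 — a geometric progression (common ratio -2).
Term 13 comes from track A (its 7th entry): 64.
Term 14 comes from track B (its 7th entry): 320.

64, 320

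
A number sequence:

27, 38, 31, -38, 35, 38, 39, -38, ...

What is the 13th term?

51

Positions 1, 3, 5, … form one subsequence and positions 2, 4, 6, … form another.
Track A: 27, 31, 35, 39. Adding 4 each time.
Track B: 38, -38, 38, -38. Alternating ±38.
Position 13 → track A, term 7 = 51.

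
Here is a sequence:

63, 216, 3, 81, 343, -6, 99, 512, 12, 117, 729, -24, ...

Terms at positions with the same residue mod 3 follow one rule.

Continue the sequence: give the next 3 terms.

135, 1000, 48

Read the sequence 3 terms at a time; column i is its own pattern.
Track A: 63, 81, 99, 117 — arithmetic, step +18.
Track B: 216, 343, 512, 729 — perfect cubes starting at 6³.
Track C: 3, -6, 12, -24 — geometric, ×-2 each step.
Position 13 falls in track A as its term 5, giving 135.
Position 14 falls in track B as its term 5, giving 1000.
Position 15 falls in track C as its term 5, giving 48.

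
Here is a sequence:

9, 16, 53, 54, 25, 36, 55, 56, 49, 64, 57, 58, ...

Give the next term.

The slot pattern repeats as AABB (period 4), so there are 2 interleaved tracks.
Track A: 9, 16, 25, 36, 49, 64 — consecutive squares n² from n = 3.
Track B: 53, 54, 55, 56, 57, 58 — adding 1 each time.
Position 13 falls in track A as its term 7, giving 81.

81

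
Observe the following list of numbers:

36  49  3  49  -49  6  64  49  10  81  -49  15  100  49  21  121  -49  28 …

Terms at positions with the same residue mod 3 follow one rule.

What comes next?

Taking every 3rd term gives 3 separate tracks.
Track A = 36, 49, 64, 81, 100, 121: the squares 6², 7², 8², ….
Track B = 49, -49, 49, -49, 49, -49: oscillating between 49 and -49.
Track C = 3, 6, 10, 15, 21, 28: triangular numbers n(n+1)/2 for n = 2, 3, ….
Term 19 comes from track A (its 7th entry): 144.

144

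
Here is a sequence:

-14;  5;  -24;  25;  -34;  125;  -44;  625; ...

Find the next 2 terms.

-54, 3125

Split by position mod 2 into 2 tracks.
Stream A: -14, -24, -34, -44 (subtracting 10 each time).
Stream B: 5, 25, 125, 625 (powers of 5).
Term 9 comes from stream A (its 5th entry): -54.
Position 10 → stream B, term 5 = 3125.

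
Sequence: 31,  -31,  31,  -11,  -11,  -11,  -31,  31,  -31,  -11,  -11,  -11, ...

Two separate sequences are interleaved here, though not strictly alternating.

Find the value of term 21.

Positions follow the repeating pattern AAABBB; grouping by letter gives 2 tracks.
Stream A = 31, -31, 31, -31, 31, -31: alternating ±31.
Stream B = -11, -11, -11, -11, -11, -11: the constant sequence -11.
The 21st slot belongs to stream A; its 12th term is -31.

-31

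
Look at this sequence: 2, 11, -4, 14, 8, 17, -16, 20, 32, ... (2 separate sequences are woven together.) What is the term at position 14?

The terms cycle through 2 interleaved subsequences.
Track A is 2, -4, 8, -16, 32, which is multiplying by -2 each time.
Track B is 11, 14, 17, 20, which is linear: a_n = 8 + 3·n.
Position 14 falls in track B as its term 7, giving 29.

29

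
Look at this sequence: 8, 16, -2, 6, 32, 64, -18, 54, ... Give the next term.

128

Positions follow the repeating pattern AABB; grouping by letter gives 2 tracks.
Track A: 8, 16, 32, 64 (powers of 2).
Track B: -2, 6, -18, 54 (geometric with ratio -3).
Position 9 → track A, term 5 = 128.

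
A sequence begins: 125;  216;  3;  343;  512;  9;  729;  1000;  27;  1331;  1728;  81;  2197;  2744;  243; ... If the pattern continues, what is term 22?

6859

The slot pattern repeats as AAB (period 3), so there are 2 interleaved tracks.
Stream A: 125, 216, 343, 512, 729, 1000, 1331, 1728, 2197, 2744. Perfect cubes starting at 5³.
Stream B: 3, 9, 27, 81, 243. Powers of 3.
Position 22 → stream A, term 15 = 6859.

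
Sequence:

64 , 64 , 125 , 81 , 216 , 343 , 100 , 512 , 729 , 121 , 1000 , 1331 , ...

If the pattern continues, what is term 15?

2197

The slot pattern repeats as ABB (period 3), so there are 2 interleaved tracks.
Stream A is 64, 81, 100, 121, which is perfect squares starting at 8².
Stream B is 64, 125, 216, 343, 512, 729, 1000, 1331, which is perfect cubes starting at 4³.
Position 15 falls in stream B as its term 10, giving 2197.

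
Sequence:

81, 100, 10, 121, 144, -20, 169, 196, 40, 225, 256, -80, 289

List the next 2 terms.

Positions follow the repeating pattern AAB; grouping by letter gives 2 tracks.
Track A is 81, 100, 121, 144, 169, 196, 225, 256, 289, which is the squares 9², 10², 11², ….
Track B is 10, -20, 40, -80, which is geometric, ×-2 each step.
Position 14 falls in track A as its term 10, giving 324.
Position 15 falls in track B as its term 5, giving 160.

324, 160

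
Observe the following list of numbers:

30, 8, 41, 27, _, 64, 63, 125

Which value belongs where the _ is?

Taking every 2nd term gives 2 separate tracks.
Track A: 30, 41, ?, 63 — adding 11 each time.
Track B: 8, 27, 64, 125 — consecutive cubes n³ from n = 2.
The gap is track A's term 3; the rule gives 52.

52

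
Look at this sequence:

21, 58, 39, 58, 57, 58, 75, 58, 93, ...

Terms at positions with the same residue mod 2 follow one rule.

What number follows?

The terms cycle through 2 interleaved subsequences.
Track A = 21, 39, 57, 75, 93: linear: a_n = 3 + 18·n.
Track B = 58, 58, 58, 58: constant 58.
The 10th slot belongs to track B; its 5th term is 58.

58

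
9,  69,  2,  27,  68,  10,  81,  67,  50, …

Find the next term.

243

Split by position mod 3: positions 1, 4, 7, … form one track, and each other residue class forms its own.
Track A: 9, 27, 81 — powers of 3.
Track B: 69, 68, 67 — linear: a_n = 70 − n.
Track C: 2, 10, 50 — a geometric progression (common ratio 5).
Position 10 falls in track A as its term 4, giving 243.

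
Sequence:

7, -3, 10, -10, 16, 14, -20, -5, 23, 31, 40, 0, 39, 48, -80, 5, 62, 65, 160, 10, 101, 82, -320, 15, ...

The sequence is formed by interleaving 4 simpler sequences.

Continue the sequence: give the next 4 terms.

Split by position mod 4 into 4 tracks.
Track A = 7, 16, 23, 39, 62, 101: Fibonacci-style (each term is the sum of the two before it).
Track B = -3, 14, 31, 48, 65, 82: adding 17 each time.
Track C = 10, -20, 40, -80, 160, -320: geometric with ratio -2.
Track D = -10, -5, 0, 5, 10, 15: arithmetic, step +5.
The 25th slot belongs to track A; its 7th term is 163.
Term 26 comes from track B (its 7th entry): 99.
The 27th slot belongs to track C; its 7th term is 640.
The 28th slot belongs to track D; its 7th term is 20.

163, 99, 640, 20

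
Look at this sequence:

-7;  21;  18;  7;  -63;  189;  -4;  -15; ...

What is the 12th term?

Positions follow the repeating pattern AABB; grouping by letter gives 2 tracks.
Stream A is -7, 21, -63, 189, which is geometric, ×-3 each step.
Stream B is 18, 7, -4, -15, which is subtracting 11 each time.
The 12th slot belongs to stream B; its 6th term is -37.

-37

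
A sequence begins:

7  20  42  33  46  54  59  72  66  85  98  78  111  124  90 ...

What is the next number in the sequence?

Reading positions in blocks of 3 reveals the pattern AAB — 2 tracks woven together.
Track A is 7, 20, 33, 46, 59, 72, 85, 98, 111, 124, which is linear: a_n = -6 + 13·n.
Track B is 42, 54, 66, 78, 90, which is arithmetic with common difference +12.
Term 16 comes from track A (its 11th entry): 137.

137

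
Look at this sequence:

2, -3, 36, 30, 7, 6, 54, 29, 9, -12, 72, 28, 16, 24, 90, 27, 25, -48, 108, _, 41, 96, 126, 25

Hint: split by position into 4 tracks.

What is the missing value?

26

The terms cycle through 4 interleaved subsequences.
Subsequence A: 2, 7, 9, 16, 25, 41 (a Fibonacci-like recurrence a_n = a_{n-1} + a_{n-2}).
Subsequence B: -3, 6, -12, 24, -48, 96 (geometric, ×-2 each step).
Subsequence C: 36, 54, 72, 90, 108, 126 (adding 18 each time).
Subsequence D: 30, 29, 28, 27, ?, 25 (arithmetic, step −1).
So the missing entry in subsequence D is 26.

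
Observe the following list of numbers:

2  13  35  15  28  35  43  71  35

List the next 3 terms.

Reading positions in blocks of 3 reveals the pattern AAB — 2 tracks woven together.
Track A is 2, 13, 15, 28, 43, 71, which is each term equals the sum of the previous two.
Track B is 35, 35, 35, which is constant 35.
Term 10 comes from track A (its 7th entry): 114.
Position 11 falls in track A as its term 8, giving 185.
Position 12 → track B, term 4 = 35.

114, 185, 35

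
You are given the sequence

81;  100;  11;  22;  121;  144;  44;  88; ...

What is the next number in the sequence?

169

The slot pattern repeats as AABB (period 4), so there are 2 interleaved tracks.
Subsequence A is 81, 100, 121, 144, which is the squares 9², 10², 11², ….
Subsequence B is 11, 22, 44, 88, which is a geometric progression (common ratio 2).
Term 9 comes from subsequence A (its 5th entry): 169.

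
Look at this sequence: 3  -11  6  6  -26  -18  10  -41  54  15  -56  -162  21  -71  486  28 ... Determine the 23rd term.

Split by position mod 3 into 3 tracks.
Track A is 3, 6, 10, 15, 21, 28, which is the triangular numbers T_2, T_3, ….
Track B is -11, -26, -41, -56, -71, which is linear: a_n = 4 − 15·n.
Track C is 6, -18, 54, -162, 486, which is geometric with ratio -3.
Term 23 comes from track B (its 8th entry): -116.

-116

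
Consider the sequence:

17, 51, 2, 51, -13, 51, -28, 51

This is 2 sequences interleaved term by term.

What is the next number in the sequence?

Split by position mod 2 into 2 tracks.
Subsequence A: 17, 2, -13, -28 — arithmetic, step −15.
Subsequence B: 51, 51, 51, 51 — always 51.
Term 9 comes from subsequence A (its 5th entry): -43.

-43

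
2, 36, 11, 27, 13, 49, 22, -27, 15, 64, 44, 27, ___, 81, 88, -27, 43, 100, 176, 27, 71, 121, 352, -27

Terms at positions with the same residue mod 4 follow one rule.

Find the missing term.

28

Taking every 4th term gives 4 separate tracks.
Track A = 2, 13, 15, ?, 43, 71: a Fibonacci-like recurrence a_n = a_{n-1} + a_{n-2}.
Track B = 36, 49, 64, 81, 100, 121: the squares 6², 7², 8², ….
Track C = 11, 22, 44, 88, 176, 352: geometric with ratio 2.
Track D = 27, -27, 27, -27, 27, -27: the oscillation 27·(−1)^(n+1).
The gap is track A's term 4; the rule gives 28.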